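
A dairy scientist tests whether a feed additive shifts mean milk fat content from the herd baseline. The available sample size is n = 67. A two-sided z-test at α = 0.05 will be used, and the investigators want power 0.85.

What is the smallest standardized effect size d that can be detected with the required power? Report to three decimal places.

Need Φ(δ − 1.960) = 0.85, so δ = 1.960 + 1.036 = 2.996.
(The second rejection-region term Φ(−δ − z_{α/2}) is negligible and dropped.)
δ = d·√n ⇒ d = δ/√n = 2.996/√67 = 0.3661.

d ≈ 0.366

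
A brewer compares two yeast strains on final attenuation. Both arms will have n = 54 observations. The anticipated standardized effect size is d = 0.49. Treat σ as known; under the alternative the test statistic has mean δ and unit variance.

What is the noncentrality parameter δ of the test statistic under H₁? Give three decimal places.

δ ≈ 2.546

The noncentrality parameter scales effect size by the design's sample-size factor: δ = d·√(n/2) = 0.49 × √(54/2) = 2.5461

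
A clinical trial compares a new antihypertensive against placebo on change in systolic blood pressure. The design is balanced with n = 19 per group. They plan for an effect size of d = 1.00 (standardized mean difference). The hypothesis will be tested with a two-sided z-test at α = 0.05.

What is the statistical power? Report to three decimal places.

Power ≈ 0.869

Noncentrality parameter: δ = d·√(n/2) = 1.00 × √(19/2) = 3.0822
Critical value for a two-sided test at α = 0.05: z_{α/2} = 1.960.
Power = Φ(δ − 1.960) + Φ(−δ − 1.960) = Φ(1.122) + Φ(-5.042) = 0.8691 + 0.0000 = 0.8691.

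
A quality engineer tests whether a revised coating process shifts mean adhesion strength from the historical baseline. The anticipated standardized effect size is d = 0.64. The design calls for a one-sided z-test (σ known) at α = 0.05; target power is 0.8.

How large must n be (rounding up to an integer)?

Set Φ(δ − 1.645) = 0.8; then δ − 1.645 = Φ⁻¹(0.8) = 0.842, giving δ = 2.486.
δ = d·√n ⇒ n = (δ/d)² = (2.486 / 0.64)² = 15.09.
Rounding up, n = 16.

n = 16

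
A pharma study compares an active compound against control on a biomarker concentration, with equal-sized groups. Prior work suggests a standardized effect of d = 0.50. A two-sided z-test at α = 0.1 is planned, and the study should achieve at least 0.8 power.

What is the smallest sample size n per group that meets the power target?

n = 50 per group

Set Φ(δ − 1.645) = 0.8; then δ − 1.645 = Φ⁻¹(0.8) = 0.842, giving δ = 2.486.
(The Φ(−δ − z_{α/2}) term is vanishingly small for δ > 0 and is dropped in the standard sample-size formula.)
δ = d·√(n/2) ⇒ n = 2(δ/d)² = 2 × (2.486 / 0.50)² = 49.46.
Rounding up, n = 50 per group.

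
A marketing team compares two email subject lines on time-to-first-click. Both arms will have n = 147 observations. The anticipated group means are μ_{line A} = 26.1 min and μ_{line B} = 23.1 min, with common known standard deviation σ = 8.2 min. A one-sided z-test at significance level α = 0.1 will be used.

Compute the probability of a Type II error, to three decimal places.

Standardized effect: d = |μ_{line A} − μ_{line B}| / σ = |26.1 − 23.1| / 8.2 = 0.3659
Noncentrality parameter: δ = d·√(n/2) = 0.3659 × √(147/2) = 3.1365
Critical value for a one-sided test at α = 0.1: z_α = 1.282.
Power = Φ(δ − 1.282) = Φ(1.855) = 0.9682.
Type II error: β = 1 − power = 1 − 0.9682 = 0.0318.

β ≈ 0.032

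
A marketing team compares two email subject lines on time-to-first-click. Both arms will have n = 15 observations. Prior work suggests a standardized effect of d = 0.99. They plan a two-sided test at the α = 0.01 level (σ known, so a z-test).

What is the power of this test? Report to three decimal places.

Power ≈ 0.554

Noncentrality parameter: δ = d·√(n/2) = 0.99 × √(15/2) = 2.7112
Two-sided α = 0.01 → critical value z_{0.005} = 2.576.
Power = Φ(δ − 2.576) + Φ(−δ − 2.576) = Φ(0.135) + Φ(-5.287) = 0.5539 + 0.0000 = 0.5539.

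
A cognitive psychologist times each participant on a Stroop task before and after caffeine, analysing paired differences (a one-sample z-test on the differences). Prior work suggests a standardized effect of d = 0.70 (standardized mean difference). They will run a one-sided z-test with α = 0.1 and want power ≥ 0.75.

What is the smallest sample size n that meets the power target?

n = 8

For power 0.75 need Φ(δ − z_{0.1}) = 0.75, so δ = z_{0.1} + z_{0.25} = 1.282 + 0.674 = 1.956.
δ = d·√n ⇒ n = (δ/d)² = (1.956 / 0.70)² = 7.81.
Rounding up, n = 8.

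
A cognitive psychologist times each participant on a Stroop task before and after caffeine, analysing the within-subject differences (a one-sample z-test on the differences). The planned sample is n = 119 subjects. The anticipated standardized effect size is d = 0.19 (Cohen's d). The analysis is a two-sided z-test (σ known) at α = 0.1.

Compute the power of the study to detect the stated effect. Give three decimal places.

Noncentrality parameter: δ = d·√n = 0.19 × √119 = 2.0727
Two-sided α = 0.1 → critical value z_{0.05} = 1.645.
Power = Φ(δ − 1.645) + Φ(−δ − 1.645) = Φ(0.428) + Φ(-3.718) = 0.6656 + 0.0001 = 0.6657.

Power ≈ 0.666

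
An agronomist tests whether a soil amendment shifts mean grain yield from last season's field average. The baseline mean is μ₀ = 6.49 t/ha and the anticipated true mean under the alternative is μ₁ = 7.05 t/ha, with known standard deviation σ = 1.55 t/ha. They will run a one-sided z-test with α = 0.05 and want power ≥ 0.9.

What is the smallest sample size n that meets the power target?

Standardized effect: d = |μ₁ − μ₀| / σ = |7.05 − 6.49| / 1.55 = 0.3613
For power 0.9 need Φ(δ − z_{0.05}) = 0.9, so δ = z_{0.05} + z_{0.10} = 1.645 + 1.282 = 2.926.
δ = d·√n ⇒ n = (δ/d)² = (2.926 / 0.3613)² = 65.61.
Rounding up, n = 66.

n = 66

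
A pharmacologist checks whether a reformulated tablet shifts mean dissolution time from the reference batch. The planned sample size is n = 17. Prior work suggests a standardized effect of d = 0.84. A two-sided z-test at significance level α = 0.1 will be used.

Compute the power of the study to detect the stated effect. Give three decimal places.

Noncentrality parameter: δ = d·√n = 0.84 × √17 = 3.4634
Two-sided α = 0.1 → critical value z_{0.05} = 1.645.
Power = Φ(δ − 1.645) + Φ(−δ − 1.645) = Φ(1.819) + Φ(-5.108) = 0.9655 + 0.0000 = 0.9655.

Power ≈ 0.966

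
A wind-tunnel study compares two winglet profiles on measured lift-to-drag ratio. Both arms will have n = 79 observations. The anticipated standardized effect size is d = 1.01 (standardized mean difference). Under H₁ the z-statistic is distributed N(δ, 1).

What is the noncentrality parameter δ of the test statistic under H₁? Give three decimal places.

δ = d·√(n/2) = 1.01 × √(79/2) = 6.3478

δ ≈ 6.348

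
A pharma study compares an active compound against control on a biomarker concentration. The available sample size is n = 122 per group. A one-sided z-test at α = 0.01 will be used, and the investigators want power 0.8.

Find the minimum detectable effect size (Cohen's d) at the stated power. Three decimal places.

Need Φ(δ − 2.326) = 0.8, so δ = 2.326 + 0.842 = 3.168.
δ = d·√(n/2) ⇒ d = δ/√(n/2) = 3.168/√(122/2) = 0.4056.

d ≈ 0.406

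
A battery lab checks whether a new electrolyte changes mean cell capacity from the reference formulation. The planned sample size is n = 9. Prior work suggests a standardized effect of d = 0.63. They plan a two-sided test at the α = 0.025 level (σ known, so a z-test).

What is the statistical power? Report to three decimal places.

Noncentrality parameter: δ = d·√n = 0.63 × √9 = 1.8900
Critical value for a two-sided test at α = 0.025: z_{α/2} = 2.241.
Power = Φ(δ − 2.241) + Φ(−δ − 2.241) = Φ(-0.351) + Φ(-4.131) = 0.3626 + 0.0000 = 0.3627.

Power ≈ 0.363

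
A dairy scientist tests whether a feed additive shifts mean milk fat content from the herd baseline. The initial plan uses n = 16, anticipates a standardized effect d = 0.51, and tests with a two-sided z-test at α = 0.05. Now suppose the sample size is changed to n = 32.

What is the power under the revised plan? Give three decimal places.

With n = 32: δ = d·√n = 0.51 × √32 = 2.8850. Critical value z_{0.025} = 1.960.
Revised power = Φ(δ − 1.960) + Φ(−δ − 1.960) = Φ(0.925) + Φ(-4.845) = 0.8225 + 0.0000 = 0.8225.

Power ≈ 0.823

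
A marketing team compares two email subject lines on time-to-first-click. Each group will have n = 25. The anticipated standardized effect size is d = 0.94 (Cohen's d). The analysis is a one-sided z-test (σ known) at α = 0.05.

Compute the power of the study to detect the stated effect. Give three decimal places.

Noncentrality parameter: δ = d·√(n/2) = 0.94 × √(25/2) = 3.3234
One-sided α = 0.05 → critical value z_{0.05} = 1.645.
Power = Φ(δ − 1.645) = Φ(1.679) = 0.9534.

Power ≈ 0.953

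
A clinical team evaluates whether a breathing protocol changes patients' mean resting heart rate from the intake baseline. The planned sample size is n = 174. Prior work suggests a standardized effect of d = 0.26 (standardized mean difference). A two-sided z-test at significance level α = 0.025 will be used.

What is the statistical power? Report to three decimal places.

Noncentrality parameter: δ = d·√n = 0.26 × √174 = 3.4296
Critical value for a two-sided test at α = 0.025: z_{α/2} = 2.241.
Power = Φ(δ − 2.241) + Φ(−δ − 2.241) = Φ(1.188) + Φ(-5.671) = 0.8826 + 0.0000 = 0.8826.

Power ≈ 0.883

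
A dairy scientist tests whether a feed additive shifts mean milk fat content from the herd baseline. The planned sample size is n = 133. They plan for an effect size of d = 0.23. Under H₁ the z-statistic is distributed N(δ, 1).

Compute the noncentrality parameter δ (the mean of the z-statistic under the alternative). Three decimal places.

δ ≈ 2.652

The noncentrality parameter scales effect size by the design's sample-size factor: δ = d·√n = 0.23 × √133 = 2.6525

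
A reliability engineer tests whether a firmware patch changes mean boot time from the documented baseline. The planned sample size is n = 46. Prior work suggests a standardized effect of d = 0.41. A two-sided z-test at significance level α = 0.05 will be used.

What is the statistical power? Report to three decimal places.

Power ≈ 0.794

Noncentrality parameter: δ = d·√n = 0.41 × √46 = 2.7808
Two-sided α = 0.05 → critical value z_{0.025} = 1.960.
Power = Φ(δ − 1.960) + Φ(−δ − 1.960) = Φ(0.821) + Φ(-4.741) = 0.7941 + 0.0000 = 0.7941.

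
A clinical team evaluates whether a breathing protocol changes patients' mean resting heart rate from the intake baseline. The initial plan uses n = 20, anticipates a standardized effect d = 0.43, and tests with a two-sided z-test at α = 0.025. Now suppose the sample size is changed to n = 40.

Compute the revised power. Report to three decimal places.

Power ≈ 0.684

With n = 40: δ = d·√n = 0.43 × √40 = 2.7196. Critical value z_{0.0125} = 2.241.
Revised power = Φ(δ − 2.241) + Φ(−δ − 2.241) = Φ(0.478) + Φ(-4.961) = 0.6837 + 0.0000 = 0.6837.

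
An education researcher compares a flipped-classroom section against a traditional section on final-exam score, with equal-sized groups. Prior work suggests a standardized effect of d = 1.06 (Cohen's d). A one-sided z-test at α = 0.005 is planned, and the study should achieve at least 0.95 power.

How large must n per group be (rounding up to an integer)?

For power 0.95 need Φ(δ − z_{0.005}) = 0.95, so δ = z_{0.005} + z_{0.05} = 2.576 + 1.645 = 4.221.
δ = d·√(n/2) ⇒ n = 2(δ/d)² = 2 × (4.221 / 1.06)² = 31.71.
Round up to the next whole unit.

n = 32 per group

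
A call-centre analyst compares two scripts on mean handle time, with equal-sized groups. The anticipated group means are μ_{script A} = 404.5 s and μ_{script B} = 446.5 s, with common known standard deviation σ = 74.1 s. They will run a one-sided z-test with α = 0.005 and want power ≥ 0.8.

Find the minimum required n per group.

Standardized effect: d = |μ_{script A} − μ_{script B}| / σ = |404.5 − 446.5| / 74.1 = 0.5668
For power 0.8 need Φ(δ − z_{0.005}) = 0.8, so δ = z_{0.005} + z_{0.20} = 2.576 + 0.842 = 3.417.
δ = d·√(n/2) ⇒ n = 2(δ/d)² = 2 × (3.417 / 0.5668)² = 72.71.
Rounding up, n = 73 per group.

n = 73 per group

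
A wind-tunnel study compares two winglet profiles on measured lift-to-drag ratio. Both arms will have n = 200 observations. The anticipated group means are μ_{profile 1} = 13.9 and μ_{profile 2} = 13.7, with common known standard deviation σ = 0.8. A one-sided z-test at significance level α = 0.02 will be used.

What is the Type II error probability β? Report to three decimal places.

Standardized effect: d = |μ_{profile 1} − μ_{profile 2}| / σ = |13.9 − 13.7| / 0.8 = 0.2500
Noncentrality parameter: δ = d·√(n/2) = 0.2500 × √(200/2) = 2.5000
One-sided α = 0.02 → critical value z_{0.02} = 2.054.
Power = P(Z > 2.054 − δ) = Φ(0.446) = 0.6723.
Type II error: β = 1 − power = 1 − 0.6723 = 0.3277.

β ≈ 0.328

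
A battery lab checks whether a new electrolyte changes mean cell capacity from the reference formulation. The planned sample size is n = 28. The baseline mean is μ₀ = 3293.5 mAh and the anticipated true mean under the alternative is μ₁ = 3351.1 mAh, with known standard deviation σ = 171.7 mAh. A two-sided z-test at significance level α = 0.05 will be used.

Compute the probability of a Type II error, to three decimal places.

Standardized effect: d = |μ₁ − μ₀| / σ = |3351.1 − 3293.5| / 171.7 = 0.3355
Noncentrality parameter: δ = d·√n = 0.3355 × √28 = 1.7751
Two-sided α = 0.05 → critical value z_{0.025} = 1.960.
Power = Φ(δ − 1.960) + Φ(−δ − 1.960) = Φ(-0.185) + Φ(-3.735) = 0.4267 + 0.0001 = 0.4268.
Type II error: β = 1 − power = 1 − 0.4268 = 0.5732.

β ≈ 0.573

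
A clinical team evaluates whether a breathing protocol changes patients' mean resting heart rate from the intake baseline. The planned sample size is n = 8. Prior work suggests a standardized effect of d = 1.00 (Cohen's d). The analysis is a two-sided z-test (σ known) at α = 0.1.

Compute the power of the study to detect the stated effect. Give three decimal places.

Power ≈ 0.882

Noncentrality parameter: δ = d·√n = 1.00 × √8 = 2.8284
Two-sided α = 0.1 → critical value z_{0.05} = 1.645.
Power = Φ(δ − 1.645) + Φ(−δ − 1.645) = Φ(1.184) + Φ(-4.473) = 0.8817 + 0.0000 = 0.8817.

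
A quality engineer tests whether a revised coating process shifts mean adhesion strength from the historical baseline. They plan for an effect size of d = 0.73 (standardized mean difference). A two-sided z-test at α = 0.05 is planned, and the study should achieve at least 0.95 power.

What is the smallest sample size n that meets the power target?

n = 25

Set Φ(δ − 1.960) = 0.95; then δ − 1.960 = Φ⁻¹(0.95) = 1.645, giving δ = 3.605.
(For δ > 0 the lower-tail rejection region contributes negligibly to power, so the one-term inversion is standard.)
δ = d·√n ⇒ n = (δ/d)² = (3.605 / 0.73)² = 24.38.
Round up to the next whole unit.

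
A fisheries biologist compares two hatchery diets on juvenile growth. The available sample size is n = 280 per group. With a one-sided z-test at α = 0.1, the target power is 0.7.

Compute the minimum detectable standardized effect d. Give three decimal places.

d ≈ 0.153

Need Φ(δ − 1.282) = 0.7, so δ = 1.282 + 0.524 = 1.806.
δ = d·√(n/2) ⇒ d = δ/√(n/2) = 1.806/√(280/2) = 0.1526.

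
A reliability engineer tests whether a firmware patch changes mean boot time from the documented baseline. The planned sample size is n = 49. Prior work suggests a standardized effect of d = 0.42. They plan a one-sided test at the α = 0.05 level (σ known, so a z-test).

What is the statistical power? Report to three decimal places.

Power ≈ 0.902

Noncentrality parameter: δ = d·√n = 0.42 × √49 = 2.9400
Critical value for a one-sided test at α = 0.05: z_α = 1.645.
Power = P(Z > 1.645 − δ) = Φ(1.295) = 0.9024.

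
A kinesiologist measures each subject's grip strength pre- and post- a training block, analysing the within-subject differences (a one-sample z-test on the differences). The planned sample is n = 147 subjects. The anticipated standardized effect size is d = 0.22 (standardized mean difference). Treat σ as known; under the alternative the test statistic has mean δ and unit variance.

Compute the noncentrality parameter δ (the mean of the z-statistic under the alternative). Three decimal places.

The noncentrality parameter scales effect size by the design's sample-size factor: δ = d·√n = 0.22 × √147 = 2.6674

δ ≈ 2.667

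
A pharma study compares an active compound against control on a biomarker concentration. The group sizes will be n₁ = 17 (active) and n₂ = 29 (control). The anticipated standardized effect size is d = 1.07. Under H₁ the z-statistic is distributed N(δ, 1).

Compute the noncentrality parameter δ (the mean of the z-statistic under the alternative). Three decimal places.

δ = d / √(1/n₁ + 1/n₂) = 1.07 / √(1/17 + 1/29) = 3.5029

δ ≈ 3.503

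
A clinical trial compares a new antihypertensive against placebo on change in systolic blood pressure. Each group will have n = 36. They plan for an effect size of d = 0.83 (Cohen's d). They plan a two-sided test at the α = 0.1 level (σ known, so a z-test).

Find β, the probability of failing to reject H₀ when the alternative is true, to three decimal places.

Noncentrality parameter: δ = d·√(n/2) = 0.83 × √(36/2) = 3.5214
Two-sided α = 0.1 → critical value z_{0.05} = 1.645.
Power = Φ(δ − 1.645) + Φ(−δ − 1.645) = Φ(1.877) + Φ(-5.166) = 0.9697 + 0.0000 = 0.9697.
Type II error: β = 1 − power = 1 − 0.9697 = 0.0303.

β ≈ 0.030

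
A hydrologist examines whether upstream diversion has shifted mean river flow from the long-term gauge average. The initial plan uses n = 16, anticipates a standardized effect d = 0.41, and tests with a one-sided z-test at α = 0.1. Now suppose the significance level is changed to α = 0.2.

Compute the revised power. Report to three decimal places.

Power ≈ 0.788

δ = d·√n = 0.41 × √16 = 1.6400 (unchanged). New critical value: z_{0.2} = 0.842.
Revised power = Φ(δ − 0.842) = Φ(0.798) = 0.7877.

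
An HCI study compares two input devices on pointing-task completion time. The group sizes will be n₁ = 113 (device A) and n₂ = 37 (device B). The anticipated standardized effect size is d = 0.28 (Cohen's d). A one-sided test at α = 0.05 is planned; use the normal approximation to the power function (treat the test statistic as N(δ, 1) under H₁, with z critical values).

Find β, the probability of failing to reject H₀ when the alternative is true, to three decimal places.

β ≈ 0.566

Noncentrality parameter: δ = d / √(1/n₁ + 1/n₂) = 0.28 / √(1/113 + 1/37) = 1.4783
Critical value for a one-sided test at α = 0.05: z_α = 1.645.
Power = P(Z > 1.645 − δ) = Φ(-0.167) = 0.4338.
Type II error: β = 1 − power = 1 − 0.4338 = 0.5662.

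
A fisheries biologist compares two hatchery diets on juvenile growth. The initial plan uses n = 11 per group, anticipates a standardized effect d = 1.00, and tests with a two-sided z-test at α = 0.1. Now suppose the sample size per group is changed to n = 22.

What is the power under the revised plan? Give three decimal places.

With n = 22 per group: δ = d·√(n/2) = 1.00 × √(22/2) = 3.3166. Critical value z_{0.05} = 1.645.
Revised power = Φ(δ − 1.645) + Φ(−δ − 1.645) = Φ(1.672) + Φ(-4.961) = 0.9527 + 0.0000 = 0.9527.

Power ≈ 0.953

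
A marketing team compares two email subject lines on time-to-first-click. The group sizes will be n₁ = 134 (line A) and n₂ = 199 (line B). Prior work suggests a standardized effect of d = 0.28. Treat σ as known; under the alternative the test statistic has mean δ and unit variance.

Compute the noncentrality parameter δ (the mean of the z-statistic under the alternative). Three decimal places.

The noncentrality parameter scales effect size by the design's sample-size factor: δ = d / √(1/n₁ + 1/n₂) = 0.28 / √(1/134 + 1/199) = 2.5056

δ ≈ 2.506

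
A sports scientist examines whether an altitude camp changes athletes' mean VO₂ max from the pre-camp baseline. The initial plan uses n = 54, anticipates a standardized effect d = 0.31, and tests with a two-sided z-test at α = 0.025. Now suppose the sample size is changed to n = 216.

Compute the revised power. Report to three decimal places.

With n = 216: δ = d·√n = 0.31 × √216 = 4.5561. Critical value z_{0.0125} = 2.241.
Revised power = Φ(δ − 2.241) + Φ(−δ − 2.241) = Φ(2.315) + Φ(-6.797) = 0.9897 + 0.0000 = 0.9897.

Power ≈ 0.990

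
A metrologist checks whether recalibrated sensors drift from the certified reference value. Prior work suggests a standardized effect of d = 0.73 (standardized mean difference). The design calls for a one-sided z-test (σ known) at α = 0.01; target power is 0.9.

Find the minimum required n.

For power 0.9 need Φ(δ − z_{0.01}) = 0.9, so δ = z_{0.01} + z_{0.10} = 2.326 + 1.282 = 3.608.
δ = d·√n ⇒ n = (δ/d)² = (3.608 / 0.73)² = 24.43.
Rounding up, n = 25.

n = 25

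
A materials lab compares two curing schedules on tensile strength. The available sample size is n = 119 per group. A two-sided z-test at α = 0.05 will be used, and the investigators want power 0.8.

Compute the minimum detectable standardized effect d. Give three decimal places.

Need Φ(δ − 1.960) = 0.8, so δ = 1.960 + 0.842 = 2.802.
(Lower-tail contribution to power is negligible for δ > 0.)
δ = d·√(n/2) ⇒ d = δ/√(n/2) = 2.802/√(119/2) = 0.3632.

d ≈ 0.363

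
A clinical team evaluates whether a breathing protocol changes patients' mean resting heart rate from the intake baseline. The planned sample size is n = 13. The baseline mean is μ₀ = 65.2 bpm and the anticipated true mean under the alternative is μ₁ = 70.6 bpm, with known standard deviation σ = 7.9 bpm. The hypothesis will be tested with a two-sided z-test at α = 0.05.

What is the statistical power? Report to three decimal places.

Power ≈ 0.693

Standardized effect: d = |μ₁ − μ₀| / σ = |70.6 − 65.2| / 7.9 = 0.6835
Noncentrality parameter: δ = d·√n = 0.6835 × √13 = 2.4646
Two-sided α = 0.05 → critical value z_{0.025} = 1.960.
Power = Φ(δ − 1.960) + Φ(−δ − 1.960) = Φ(0.505) + Φ(-4.425) = 0.6931 + 0.0000 = 0.6931.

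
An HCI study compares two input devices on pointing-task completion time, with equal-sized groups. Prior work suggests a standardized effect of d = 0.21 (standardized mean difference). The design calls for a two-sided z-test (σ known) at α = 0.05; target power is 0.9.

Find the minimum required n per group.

Set Φ(δ − 1.960) = 0.9; then δ − 1.960 = Φ⁻¹(0.9) = 1.282, giving δ = 3.242.
(The Φ(−δ − z_{α/2}) term is vanishingly small for δ > 0 and is dropped in the standard sample-size formula.)
δ = d·√(n/2) ⇒ n = 2(δ/d)² = 2 × (3.242 / 0.21)² = 476.53.
Rounding up, n = 477 per group.

n = 477 per group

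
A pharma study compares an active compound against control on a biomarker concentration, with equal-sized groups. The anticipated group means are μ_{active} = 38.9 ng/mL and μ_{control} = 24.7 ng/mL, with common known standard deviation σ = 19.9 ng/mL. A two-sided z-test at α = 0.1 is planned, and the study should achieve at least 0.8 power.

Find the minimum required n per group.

n = 25 per group

Standardized effect: d = |μ_{active} − μ_{control}| / σ = |38.9 − 24.7| / 19.9 = 0.7136
Set Φ(δ − 1.645) = 0.8; then δ − 1.645 = Φ⁻¹(0.8) = 0.842, giving δ = 2.486.
(Ignoring the negligible lower-tail rejection probability gives the usual closed-form inversion.)
δ = d·√(n/2) ⇒ n = 2(δ/d)² = 2 × (2.486 / 0.7136)² = 24.28.
Round up to the next whole unit.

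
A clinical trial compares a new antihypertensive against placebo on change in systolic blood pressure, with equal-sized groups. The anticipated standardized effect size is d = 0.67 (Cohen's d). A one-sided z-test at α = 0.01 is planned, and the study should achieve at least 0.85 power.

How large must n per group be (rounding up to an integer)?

Set Φ(δ − 2.326) = 0.85; then δ − 2.326 = Φ⁻¹(0.85) = 1.036, giving δ = 3.363.
δ = d·√(n/2) ⇒ n = 2(δ/d)² = 2 × (3.363 / 0.67)² = 50.38.
Round up to the next whole unit.

n = 51 per group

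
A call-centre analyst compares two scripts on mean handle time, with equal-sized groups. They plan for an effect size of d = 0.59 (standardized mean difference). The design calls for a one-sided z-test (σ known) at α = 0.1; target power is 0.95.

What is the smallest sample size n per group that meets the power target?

For power 0.95 need Φ(δ − z_{0.1}) = 0.95, so δ = z_{0.1} + z_{0.05} = 1.282 + 1.645 = 2.926.
δ = d·√(n/2) ⇒ n = 2(δ/d)² = 2 × (2.926 / 0.59)² = 49.20.
Rounding up, n = 50 per group.

n = 50 per group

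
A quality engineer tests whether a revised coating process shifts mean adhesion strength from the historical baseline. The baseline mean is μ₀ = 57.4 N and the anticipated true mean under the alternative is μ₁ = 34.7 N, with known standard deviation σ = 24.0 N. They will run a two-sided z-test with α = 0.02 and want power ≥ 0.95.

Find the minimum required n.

Standardized effect: d = |μ₁ − μ₀| / σ = |34.7 − 57.4| / 24.0 = 0.9458
For power 0.95 need Φ(δ − z_{0.01}) = 0.95, so δ = z_{0.01} + z_{0.05} = 2.326 + 1.645 = 3.971.
(For δ > 0 the lower-tail rejection region contributes negligibly to power, so the one-term inversion is standard.)
δ = d·√n ⇒ n = (δ/d)² = (3.971 / 0.9458)² = 17.63.
Rounding up, n = 18.

n = 18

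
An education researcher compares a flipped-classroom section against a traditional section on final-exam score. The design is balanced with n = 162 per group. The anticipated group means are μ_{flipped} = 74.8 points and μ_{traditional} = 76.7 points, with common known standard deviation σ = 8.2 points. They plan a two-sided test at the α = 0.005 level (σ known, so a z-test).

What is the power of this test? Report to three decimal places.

Standardized effect: d = |μ_{flipped} − μ_{traditional}| / σ = |74.8 − 76.7| / 8.2 = 0.2317
Noncentrality parameter: δ = d·√(n/2) = 0.2317 × √(162/2) = 2.0854
Critical value for a two-sided test at α = 0.005: z_{α/2} = 2.807.
Power = Φ(δ − 2.807) + Φ(−δ − 2.807) = Φ(-0.722) + Φ(-4.892) = 0.2352 + 0.0000 = 0.2352.

Power ≈ 0.235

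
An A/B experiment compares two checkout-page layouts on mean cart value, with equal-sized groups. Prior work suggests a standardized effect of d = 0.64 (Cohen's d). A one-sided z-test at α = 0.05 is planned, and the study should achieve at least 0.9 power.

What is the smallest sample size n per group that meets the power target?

For power 0.9 need Φ(δ − z_{0.05}) = 0.9, so δ = z_{0.05} + z_{0.10} = 1.645 + 1.282 = 2.926.
δ = d·√(n/2) ⇒ n = 2(δ/d)² = 2 × (2.926 / 0.64)² = 41.82.
Rounding up, n = 42 per group.

n = 42 per group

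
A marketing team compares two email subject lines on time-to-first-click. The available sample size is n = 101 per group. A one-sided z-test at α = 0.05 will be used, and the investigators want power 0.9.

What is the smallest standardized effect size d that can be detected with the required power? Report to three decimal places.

Required noncentrality: δ = z_{0.05} + z_{0.10} = 1.645 + 1.282 = 2.926.
δ = d·√(n/2) ⇒ d = δ/√(n/2) = 2.926/√(101/2) = 0.4118.

d ≈ 0.412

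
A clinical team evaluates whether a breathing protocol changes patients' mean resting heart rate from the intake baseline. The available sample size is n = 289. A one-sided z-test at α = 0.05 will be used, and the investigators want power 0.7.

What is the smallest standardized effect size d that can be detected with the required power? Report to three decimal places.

d ≈ 0.128

Required noncentrality: δ = z_{0.05} + z_{0.30} = 1.645 + 0.524 = 2.169.
δ = d·√n ⇒ d = δ/√n = 2.169/√289 = 0.1276.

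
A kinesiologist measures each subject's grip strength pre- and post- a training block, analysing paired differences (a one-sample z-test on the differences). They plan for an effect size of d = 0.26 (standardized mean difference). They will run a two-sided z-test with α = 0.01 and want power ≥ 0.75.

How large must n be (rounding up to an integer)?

For power 0.75 need Φ(δ − z_{0.005}) = 0.75, so δ = z_{0.005} + z_{0.25} = 2.576 + 0.674 = 3.250.
(Ignoring the negligible lower-tail rejection probability gives the usual closed-form inversion.)
δ = d·√n ⇒ n = (δ/d)² = (3.250 / 0.26)² = 156.28.
Round up to the next whole unit.

n = 157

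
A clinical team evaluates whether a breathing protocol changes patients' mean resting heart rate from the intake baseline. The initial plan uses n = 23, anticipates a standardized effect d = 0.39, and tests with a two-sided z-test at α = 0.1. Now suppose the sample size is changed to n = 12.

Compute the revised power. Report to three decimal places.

With n = 12: δ = d·√n = 0.39 × √12 = 1.3510. Critical value z_{0.05} = 1.645.
Revised power = Φ(δ − 1.645) + Φ(−δ − 1.645) = Φ(-0.294) + Φ(-2.996) = 0.3844 + 0.0014 = 0.3858.

Power ≈ 0.386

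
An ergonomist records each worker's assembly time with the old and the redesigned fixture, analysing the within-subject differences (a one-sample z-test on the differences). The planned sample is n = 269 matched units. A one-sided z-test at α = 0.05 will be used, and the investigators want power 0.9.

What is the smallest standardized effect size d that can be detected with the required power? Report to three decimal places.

d ≈ 0.178

Need Φ(δ − 1.645) = 0.9, so δ = 1.645 + 1.282 = 2.926.
δ = d·√n ⇒ d = δ/√n = 2.926/√269 = 0.1784.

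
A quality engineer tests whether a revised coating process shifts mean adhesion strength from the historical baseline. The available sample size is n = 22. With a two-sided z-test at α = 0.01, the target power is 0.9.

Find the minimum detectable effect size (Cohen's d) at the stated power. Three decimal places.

d ≈ 0.822

Required noncentrality: δ = z_{0.005} + z_{0.10} = 2.576 + 1.282 = 3.857.
(Lower-tail contribution to power is negligible for δ > 0.)
δ = d·√n ⇒ d = δ/√n = 3.857/√22 = 0.8224.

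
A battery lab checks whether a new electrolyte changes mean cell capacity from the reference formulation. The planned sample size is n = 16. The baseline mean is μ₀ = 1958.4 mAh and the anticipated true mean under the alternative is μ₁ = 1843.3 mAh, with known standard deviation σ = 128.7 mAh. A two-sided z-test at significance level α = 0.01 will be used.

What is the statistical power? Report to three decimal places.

Power ≈ 0.842

Standardized effect: d = |μ₁ − μ₀| / σ = |1843.3 − 1958.4| / 128.7 = 0.8943
Noncentrality parameter: δ = d·√n = 0.8943 × √16 = 3.5773
Two-sided α = 0.01 → critical value z_{0.005} = 2.576.
Power = Φ(δ − 2.576) + Φ(−δ − 2.576) = Φ(1.001) + Φ(-6.153) = 0.8417 + 0.0000 = 0.8417.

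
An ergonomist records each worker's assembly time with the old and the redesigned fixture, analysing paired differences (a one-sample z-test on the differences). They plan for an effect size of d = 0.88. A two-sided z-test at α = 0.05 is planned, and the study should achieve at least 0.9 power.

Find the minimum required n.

Set Φ(δ − 1.960) = 0.9; then δ − 1.960 = Φ⁻¹(0.9) = 1.282, giving δ = 3.242.
(Ignoring the negligible lower-tail rejection probability gives the usual closed-form inversion.)
δ = d·√n ⇒ n = (δ/d)² = (3.242 / 0.88)² = 13.57.
Rounding up, n = 14.

n = 14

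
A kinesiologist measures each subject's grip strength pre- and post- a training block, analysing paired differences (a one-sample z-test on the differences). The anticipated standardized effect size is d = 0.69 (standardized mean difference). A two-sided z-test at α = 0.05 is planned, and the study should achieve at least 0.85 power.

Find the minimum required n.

Set Φ(δ − 1.960) = 0.85; then δ − 1.960 = Φ⁻¹(0.85) = 1.036, giving δ = 2.996.
(For δ > 0 the lower-tail rejection region contributes negligibly to power, so the one-term inversion is standard.)
δ = d·√n ⇒ n = (δ/d)² = (2.996 / 0.69)² = 18.86.
Rounding up, n = 19.

n = 19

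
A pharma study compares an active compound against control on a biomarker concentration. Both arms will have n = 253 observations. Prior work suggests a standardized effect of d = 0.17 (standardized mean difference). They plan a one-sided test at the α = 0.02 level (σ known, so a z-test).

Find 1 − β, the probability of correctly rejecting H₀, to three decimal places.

Power ≈ 0.444

Noncentrality parameter: δ = d·√(n/2) = 0.17 × √(253/2) = 1.9120
Critical value for a one-sided test at α = 0.02: z_α = 2.054.
Power = P(Z > 2.054 − δ) = Φ(-0.142) = 0.4437.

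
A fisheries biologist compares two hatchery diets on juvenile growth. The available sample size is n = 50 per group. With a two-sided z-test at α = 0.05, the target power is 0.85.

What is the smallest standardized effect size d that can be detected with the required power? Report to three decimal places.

Need Φ(δ − 1.960) = 0.85, so δ = 1.960 + 1.036 = 2.996.
(The second rejection-region term Φ(−δ − z_{α/2}) is negligible and dropped.)
δ = d·√(n/2) ⇒ d = δ/√(n/2) = 2.996/√(50/2) = 0.5993.

d ≈ 0.599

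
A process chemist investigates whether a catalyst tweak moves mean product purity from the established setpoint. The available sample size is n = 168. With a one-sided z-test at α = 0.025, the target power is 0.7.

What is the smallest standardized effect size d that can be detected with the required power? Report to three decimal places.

d ≈ 0.192

Need Φ(δ − 1.960) = 0.7, so δ = 1.960 + 0.524 = 2.484.
δ = d·√n ⇒ d = δ/√n = 2.484/√168 = 0.1917.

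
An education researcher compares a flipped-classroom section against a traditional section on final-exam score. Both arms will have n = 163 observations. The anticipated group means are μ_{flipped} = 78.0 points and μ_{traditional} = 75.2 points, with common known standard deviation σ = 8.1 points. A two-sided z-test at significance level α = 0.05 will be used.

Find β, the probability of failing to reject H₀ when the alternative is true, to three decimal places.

β ≈ 0.123

Standardized effect: d = |μ_{flipped} − μ_{traditional}| / σ = |78.0 − 75.2| / 8.1 = 0.3457
Noncentrality parameter: δ = d·√(n/2) = 0.3457 × √(163/2) = 3.1207
Critical value for a two-sided test at α = 0.05: z_{α/2} = 1.960.
Power = Φ(δ − 1.960) + Φ(−δ − 1.960) = Φ(1.161) + Φ(-5.081) = 0.8771 + 0.0000 = 0.8771.
Type II error: β = 1 − power = 1 − 0.8771 = 0.1229.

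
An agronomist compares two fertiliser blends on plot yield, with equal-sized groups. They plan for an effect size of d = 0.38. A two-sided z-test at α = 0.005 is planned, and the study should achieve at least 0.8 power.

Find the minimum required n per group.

For power 0.8 need Φ(δ − z_{0.0025}) = 0.8, so δ = z_{0.0025} + z_{0.20} = 2.807 + 0.842 = 3.649.
(For δ > 0 the lower-tail rejection region contributes negligibly to power, so the one-term inversion is standard.)
δ = d·√(n/2) ⇒ n = 2(δ/d)² = 2 × (3.649 / 0.38)² = 184.39.
Rounding up, n = 185 per group.

n = 185 per group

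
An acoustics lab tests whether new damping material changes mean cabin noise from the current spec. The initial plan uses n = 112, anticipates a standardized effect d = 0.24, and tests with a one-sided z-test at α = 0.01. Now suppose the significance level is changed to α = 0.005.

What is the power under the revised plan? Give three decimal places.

δ = d·√n = 0.24 × √112 = 2.5399 (unchanged). New critical value: z_{0.005} = 2.576.
Revised power = Φ(δ − 2.576) = Φ(-0.036) = 0.4857.

Power ≈ 0.486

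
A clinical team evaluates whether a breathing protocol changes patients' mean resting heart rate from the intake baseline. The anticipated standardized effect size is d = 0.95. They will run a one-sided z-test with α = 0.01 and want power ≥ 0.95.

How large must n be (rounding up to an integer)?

Set Φ(δ − 2.326) = 0.95; then δ − 2.326 = Φ⁻¹(0.95) = 1.645, giving δ = 3.971.
δ = d·√n ⇒ n = (δ/d)² = (3.971 / 0.95)² = 17.47.
Round up to the next whole unit.

n = 18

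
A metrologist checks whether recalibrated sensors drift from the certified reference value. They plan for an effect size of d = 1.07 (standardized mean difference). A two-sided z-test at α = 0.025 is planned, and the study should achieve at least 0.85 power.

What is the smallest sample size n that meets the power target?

For power 0.85 need Φ(δ − z_{0.0125}) = 0.85, so δ = z_{0.0125} + z_{0.15} = 2.241 + 1.036 = 3.278.
(For δ > 0 the lower-tail rejection region contributes negligibly to power, so the one-term inversion is standard.)
δ = d·√n ⇒ n = (δ/d)² = (3.278 / 1.07)² = 9.38.
Round up to the next whole unit.

n = 10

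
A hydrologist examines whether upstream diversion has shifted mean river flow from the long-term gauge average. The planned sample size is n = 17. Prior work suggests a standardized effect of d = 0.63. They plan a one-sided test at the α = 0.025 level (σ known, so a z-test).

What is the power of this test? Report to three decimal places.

Power ≈ 0.738

Noncentrality parameter: δ = d·√n = 0.63 × √17 = 2.5976
One-sided α = 0.025 → critical value z_{0.025} = 1.960.
Power = P(Z > 1.960 − δ) = Φ(0.638) = 0.7381.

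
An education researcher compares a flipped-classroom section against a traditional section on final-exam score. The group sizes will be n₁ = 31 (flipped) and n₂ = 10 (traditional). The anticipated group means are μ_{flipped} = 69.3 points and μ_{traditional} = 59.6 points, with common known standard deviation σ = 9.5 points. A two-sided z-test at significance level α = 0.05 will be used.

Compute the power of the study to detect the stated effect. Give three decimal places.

Standardized effect: d = |μ_{flipped} − μ_{traditional}| / σ = |69.3 − 59.6| / 9.5 = 1.0211
Noncentrality parameter: δ = d / √(1/n₁ + 1/n₂) = 1.0211 / √(1/31 + 1/10) = 2.8076
Two-sided α = 0.05 → critical value z_{0.025} = 1.960.
Power = Φ(δ − 1.960) + Φ(−δ − 1.960) = Φ(0.848) + Φ(-4.768) = 0.8017 + 0.0000 = 0.8017.

Power ≈ 0.802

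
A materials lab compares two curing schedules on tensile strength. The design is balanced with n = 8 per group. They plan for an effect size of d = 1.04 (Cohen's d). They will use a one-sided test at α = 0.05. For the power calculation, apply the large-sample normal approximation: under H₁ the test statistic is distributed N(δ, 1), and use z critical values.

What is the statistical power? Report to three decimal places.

Power ≈ 0.668

Noncentrality parameter: δ = d·√(n/2) = 1.04 × √(8/2) = 2.0800
Critical value for a one-sided test at α = 0.05: z_α = 1.645.
Power = Φ(δ − 1.645) = Φ(0.435) = 0.6683.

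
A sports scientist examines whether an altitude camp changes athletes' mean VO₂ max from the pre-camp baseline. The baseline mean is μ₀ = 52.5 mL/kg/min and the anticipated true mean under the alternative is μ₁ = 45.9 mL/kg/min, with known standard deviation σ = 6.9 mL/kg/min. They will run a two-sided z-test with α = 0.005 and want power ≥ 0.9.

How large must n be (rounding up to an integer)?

n = 19

Standardized effect: d = |μ₁ − μ₀| / σ = |45.9 − 52.5| / 6.9 = 0.9565
For power 0.9 need Φ(δ − z_{0.0025}) = 0.9, so δ = z_{0.0025} + z_{0.10} = 2.807 + 1.282 = 4.089.
(For δ > 0 the lower-tail rejection region contributes negligibly to power, so the one-term inversion is standard.)
δ = d·√n ⇒ n = (δ/d)² = (4.089 / 0.9565)² = 18.27.
Rounding up, n = 19.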